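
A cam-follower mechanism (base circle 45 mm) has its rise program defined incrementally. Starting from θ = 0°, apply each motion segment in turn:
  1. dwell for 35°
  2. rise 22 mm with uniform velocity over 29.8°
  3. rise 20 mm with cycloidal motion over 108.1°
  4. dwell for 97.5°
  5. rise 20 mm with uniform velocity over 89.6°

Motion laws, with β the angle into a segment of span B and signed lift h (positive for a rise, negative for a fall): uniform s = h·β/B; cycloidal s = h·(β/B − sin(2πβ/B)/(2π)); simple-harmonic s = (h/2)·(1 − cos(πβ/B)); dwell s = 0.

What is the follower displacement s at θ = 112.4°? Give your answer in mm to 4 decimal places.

seg 1 [0°–35°] dwell: s stays 0.0000
seg 2 [35°–64.8°] uniform, h=22: full span → s += 22 → s = 22.0000
seg 3 [64.8°–172.9°] cycloidal, h=20: θ=112.4° here. β=47.6, B=108.1. 20·(0.4403 − sin(2π·0.4403)/(2π)) = 7.6411 → s = 29.6411

29.6411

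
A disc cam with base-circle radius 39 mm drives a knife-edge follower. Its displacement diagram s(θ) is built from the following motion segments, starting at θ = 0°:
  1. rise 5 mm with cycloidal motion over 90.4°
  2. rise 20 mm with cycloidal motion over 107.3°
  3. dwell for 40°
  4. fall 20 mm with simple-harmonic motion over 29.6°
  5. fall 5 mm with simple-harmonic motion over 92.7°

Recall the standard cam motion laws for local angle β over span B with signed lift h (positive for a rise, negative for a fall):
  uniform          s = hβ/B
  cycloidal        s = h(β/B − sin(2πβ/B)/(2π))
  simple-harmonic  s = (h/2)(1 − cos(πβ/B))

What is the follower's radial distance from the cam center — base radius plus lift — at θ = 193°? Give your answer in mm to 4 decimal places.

seg 1 [0°–90.4°] cycloidal, h=5: full span → s += 5 → s = 5.0000
seg 2 [90.4°–197.7°] cycloidal, h=20: θ=193° here. β=102.6, B=107.3. 20·(0.9562 − sin(2π·0.9562)/(2π)) = 19.9890 → s = 24.9890
radial distance = base radius + s = 39 + 24.9890 = 63.9890

63.9890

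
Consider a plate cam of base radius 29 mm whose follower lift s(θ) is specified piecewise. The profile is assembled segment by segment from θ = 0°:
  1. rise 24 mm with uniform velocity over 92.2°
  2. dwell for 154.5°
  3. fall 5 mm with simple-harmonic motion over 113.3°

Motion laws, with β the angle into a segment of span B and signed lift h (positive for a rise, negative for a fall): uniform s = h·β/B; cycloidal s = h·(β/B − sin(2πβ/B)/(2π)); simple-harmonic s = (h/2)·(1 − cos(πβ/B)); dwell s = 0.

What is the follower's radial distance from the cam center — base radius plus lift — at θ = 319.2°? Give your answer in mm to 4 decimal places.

seg 1 [0°–92.2°] uniform, h=24: full span → s += 24 → s = 24.0000
seg 2 [92.2°–246.7°] dwell: s stays 24.0000
seg 3 [246.7°–360°] simple-harmonic, h=-5: θ=319.2° here. β=72.5, B=113.3. -5/2·(1 − cos(π·0.6399)) = -3.5637 → s = 20.4363
radial distance = base radius + s = 29 + 20.4363 = 49.4363

49.4363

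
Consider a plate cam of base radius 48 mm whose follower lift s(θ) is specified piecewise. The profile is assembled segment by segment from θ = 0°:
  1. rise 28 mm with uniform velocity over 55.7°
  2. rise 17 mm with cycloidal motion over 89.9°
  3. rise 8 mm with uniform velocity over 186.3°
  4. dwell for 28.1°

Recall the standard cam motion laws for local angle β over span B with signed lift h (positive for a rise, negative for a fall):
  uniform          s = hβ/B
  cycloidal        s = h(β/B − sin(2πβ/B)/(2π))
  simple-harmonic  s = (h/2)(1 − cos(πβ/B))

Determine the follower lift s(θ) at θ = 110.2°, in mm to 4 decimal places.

seg 1 [0°–55.7°] uniform, h=28: full span → s += 28 → s = 28.0000
seg 2 [55.7°–145.6°] cycloidal, h=17: θ=110.2° here. β=54.5, B=89.9. 17·(0.6062 − sin(2π·0.6062)/(2π)) = 11.9807 → s = 39.9807

39.9807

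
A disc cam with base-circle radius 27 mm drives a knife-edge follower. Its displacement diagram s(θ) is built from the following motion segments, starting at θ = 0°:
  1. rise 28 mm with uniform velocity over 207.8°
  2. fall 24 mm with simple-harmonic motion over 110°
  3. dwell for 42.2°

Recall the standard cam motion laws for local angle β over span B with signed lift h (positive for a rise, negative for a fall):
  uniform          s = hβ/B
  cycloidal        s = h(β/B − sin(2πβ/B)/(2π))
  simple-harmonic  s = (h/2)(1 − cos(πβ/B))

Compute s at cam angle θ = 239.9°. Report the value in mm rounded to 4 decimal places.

seg 1 [0°–207.8°] uniform, h=28: full span → s += 28 → s = 28.0000
seg 2 [207.8°–317.8°] simple-harmonic, h=-24: θ=239.9° here. β=32.1, B=110. -24/2·(1 − cos(π·0.2918)) = -4.6994 → s = 23.3006

23.3006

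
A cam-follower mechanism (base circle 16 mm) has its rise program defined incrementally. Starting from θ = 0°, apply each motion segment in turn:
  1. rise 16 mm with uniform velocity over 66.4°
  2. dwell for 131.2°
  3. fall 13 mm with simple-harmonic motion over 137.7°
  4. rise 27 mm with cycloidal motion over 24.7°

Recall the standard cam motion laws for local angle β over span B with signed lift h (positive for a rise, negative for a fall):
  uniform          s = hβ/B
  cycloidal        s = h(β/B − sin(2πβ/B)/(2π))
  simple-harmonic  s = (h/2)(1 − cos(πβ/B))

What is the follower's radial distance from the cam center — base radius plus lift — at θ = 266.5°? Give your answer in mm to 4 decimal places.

seg 1 [0°–66.4°] uniform, h=16: full span → s += 16 → s = 16.0000
seg 2 [66.4°–197.6°] dwell: s stays 16.0000
seg 3 [197.6°–335.3°] simple-harmonic, h=-13: θ=266.5° here. β=68.9, B=137.7. -13/2·(1 − cos(π·0.5004)) = -6.5074 → s = 9.4926
radial distance = base radius + s = 16 + 9.4926 = 25.4926

25.4926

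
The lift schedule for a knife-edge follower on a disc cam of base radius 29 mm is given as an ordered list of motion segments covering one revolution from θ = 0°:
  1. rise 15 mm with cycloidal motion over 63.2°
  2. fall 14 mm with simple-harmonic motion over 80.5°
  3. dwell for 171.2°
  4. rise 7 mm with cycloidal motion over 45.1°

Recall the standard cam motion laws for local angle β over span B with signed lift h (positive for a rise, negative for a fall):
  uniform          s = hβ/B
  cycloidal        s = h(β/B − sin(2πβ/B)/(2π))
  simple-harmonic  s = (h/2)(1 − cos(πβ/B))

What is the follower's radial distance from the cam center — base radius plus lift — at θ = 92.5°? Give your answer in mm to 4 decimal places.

seg 1 [0°–63.2°] cycloidal, h=15: full span → s += 15 → s = 15.0000
seg 2 [63.2°–143.7°] simple-harmonic, h=-14: θ=92.5° here. β=29.3, B=80.5. -14/2·(1 − cos(π·0.3640)) = -4.0989 → s = 10.9011
radial distance = base radius + s = 29 + 10.9011 = 39.9011

39.9011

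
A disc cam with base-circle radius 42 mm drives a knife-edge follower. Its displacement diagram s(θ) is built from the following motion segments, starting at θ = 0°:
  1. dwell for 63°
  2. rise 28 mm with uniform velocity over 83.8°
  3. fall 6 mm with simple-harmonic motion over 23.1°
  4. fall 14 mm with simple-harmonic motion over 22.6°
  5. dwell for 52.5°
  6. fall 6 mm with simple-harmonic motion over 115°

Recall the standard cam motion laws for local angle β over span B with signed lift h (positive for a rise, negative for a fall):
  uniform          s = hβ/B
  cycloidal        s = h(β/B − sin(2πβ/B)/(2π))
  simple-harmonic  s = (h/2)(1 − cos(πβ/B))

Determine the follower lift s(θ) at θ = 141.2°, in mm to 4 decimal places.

seg 1 [0°–63°] dwell: s stays 0.0000
seg 2 [63°–146.8°] uniform, h=28: θ=141.2° here. β=78.2, B=83.8. 28·78.2/83.8 = 26.1289 → s = 26.1289

26.1289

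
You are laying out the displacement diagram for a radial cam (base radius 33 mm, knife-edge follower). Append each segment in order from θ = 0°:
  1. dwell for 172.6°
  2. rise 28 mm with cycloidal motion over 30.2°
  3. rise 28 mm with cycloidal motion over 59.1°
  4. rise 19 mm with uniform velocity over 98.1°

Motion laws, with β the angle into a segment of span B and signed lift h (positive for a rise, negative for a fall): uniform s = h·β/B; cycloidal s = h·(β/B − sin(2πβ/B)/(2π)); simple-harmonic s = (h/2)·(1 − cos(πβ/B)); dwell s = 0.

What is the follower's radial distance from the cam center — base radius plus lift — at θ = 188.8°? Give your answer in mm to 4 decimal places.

seg 1 [0°–172.6°] dwell: s stays 0.0000
seg 2 [172.6°–202.8°] cycloidal, h=28: θ=188.8° here. β=16.2, B=30.2. 28·(0.5364 − sin(2π·0.5364)/(2π)) = 16.0309 → s = 16.0309
radial distance = base radius + s = 33 + 16.0309 = 49.0309

49.0309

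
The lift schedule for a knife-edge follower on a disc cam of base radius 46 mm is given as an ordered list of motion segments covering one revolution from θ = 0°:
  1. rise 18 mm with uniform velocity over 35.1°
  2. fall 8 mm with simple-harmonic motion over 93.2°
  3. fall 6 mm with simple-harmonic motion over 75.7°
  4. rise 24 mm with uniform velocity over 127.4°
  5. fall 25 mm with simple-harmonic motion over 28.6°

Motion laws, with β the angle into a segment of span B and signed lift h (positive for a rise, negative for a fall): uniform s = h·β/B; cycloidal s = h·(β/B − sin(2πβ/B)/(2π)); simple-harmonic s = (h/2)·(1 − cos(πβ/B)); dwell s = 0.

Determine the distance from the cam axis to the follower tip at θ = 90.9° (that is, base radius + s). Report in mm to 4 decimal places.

seg 1 [0°–35.1°] uniform, h=18: full span → s += 18 → s = 18.0000
seg 2 [35.1°–128.3°] simple-harmonic, h=-8: θ=90.9° here. β=55.8, B=93.2. -8/2·(1 − cos(π·0.5987)) = -5.2207 → s = 12.7793
radial distance = base radius + s = 46 + 12.7793 = 58.7793

58.7793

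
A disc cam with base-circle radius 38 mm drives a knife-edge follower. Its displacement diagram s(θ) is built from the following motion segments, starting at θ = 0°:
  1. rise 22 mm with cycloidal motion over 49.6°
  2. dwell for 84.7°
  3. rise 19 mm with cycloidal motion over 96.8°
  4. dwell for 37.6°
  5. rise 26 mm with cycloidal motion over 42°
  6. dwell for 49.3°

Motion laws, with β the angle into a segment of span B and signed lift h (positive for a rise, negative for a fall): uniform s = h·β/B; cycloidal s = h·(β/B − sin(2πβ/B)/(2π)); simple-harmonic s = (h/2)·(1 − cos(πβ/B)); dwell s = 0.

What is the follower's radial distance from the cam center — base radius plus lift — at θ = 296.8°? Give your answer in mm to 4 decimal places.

seg 1 [0°–49.6°] cycloidal, h=22: full span → s += 22 → s = 22.0000
seg 2 [49.6°–134.3°] dwell: s stays 22.0000
seg 3 [134.3°–231.1°] cycloidal, h=19: full span → s += 19 → s = 41.0000
seg 4 [231.1°–268.7°] dwell: s stays 41.0000
seg 5 [268.7°–310.7°] cycloidal, h=26: θ=296.8° here. β=28.1, B=42. 26·(0.6690 − sin(2π·0.6690)/(2π)) = 21.0094 → s = 62.0094
radial distance = base radius + s = 38 + 62.0094 = 100.0094

100.0094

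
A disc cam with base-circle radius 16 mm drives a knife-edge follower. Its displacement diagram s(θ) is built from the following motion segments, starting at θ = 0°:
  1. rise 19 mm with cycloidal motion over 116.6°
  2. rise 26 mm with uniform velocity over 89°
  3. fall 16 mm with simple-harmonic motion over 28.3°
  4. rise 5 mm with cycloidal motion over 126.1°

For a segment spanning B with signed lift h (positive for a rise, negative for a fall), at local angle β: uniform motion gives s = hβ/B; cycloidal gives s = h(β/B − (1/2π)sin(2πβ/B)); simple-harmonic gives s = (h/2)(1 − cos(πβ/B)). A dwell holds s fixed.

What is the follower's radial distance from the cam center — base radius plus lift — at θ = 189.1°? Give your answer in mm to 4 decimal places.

seg 1 [0°–116.6°] cycloidal, h=19: full span → s += 19 → s = 19.0000
seg 2 [116.6°–205.6°] uniform, h=26: θ=189.1° here. β=72.5, B=89. 26·72.5/89 = 21.1798 → s = 40.1798
radial distance = base radius + s = 16 + 40.1798 = 56.1798

56.1798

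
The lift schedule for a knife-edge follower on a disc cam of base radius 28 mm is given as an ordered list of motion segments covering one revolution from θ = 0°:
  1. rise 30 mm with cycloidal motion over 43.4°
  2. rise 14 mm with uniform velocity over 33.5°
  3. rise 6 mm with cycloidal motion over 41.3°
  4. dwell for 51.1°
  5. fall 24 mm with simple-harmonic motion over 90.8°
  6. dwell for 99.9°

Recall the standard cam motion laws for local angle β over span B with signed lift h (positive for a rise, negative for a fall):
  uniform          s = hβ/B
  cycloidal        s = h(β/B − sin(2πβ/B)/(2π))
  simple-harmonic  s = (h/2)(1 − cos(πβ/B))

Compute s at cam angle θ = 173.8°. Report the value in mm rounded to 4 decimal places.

seg 1 [0°–43.4°] cycloidal, h=30: full span → s += 30 → s = 30.0000
seg 2 [43.4°–76.9°] uniform, h=14: full span → s += 14 → s = 44.0000
seg 3 [76.9°–118.2°] cycloidal, h=6: full span → s += 6 → s = 50.0000
seg 4 [118.2°–169.3°] dwell: s stays 50.0000
seg 5 [169.3°–260.1°] simple-harmonic, h=-24: θ=173.8° here. β=4.5, B=90.8. -24/2·(1 − cos(π·0.0496)) = -0.1452 → s = 49.8548

49.8548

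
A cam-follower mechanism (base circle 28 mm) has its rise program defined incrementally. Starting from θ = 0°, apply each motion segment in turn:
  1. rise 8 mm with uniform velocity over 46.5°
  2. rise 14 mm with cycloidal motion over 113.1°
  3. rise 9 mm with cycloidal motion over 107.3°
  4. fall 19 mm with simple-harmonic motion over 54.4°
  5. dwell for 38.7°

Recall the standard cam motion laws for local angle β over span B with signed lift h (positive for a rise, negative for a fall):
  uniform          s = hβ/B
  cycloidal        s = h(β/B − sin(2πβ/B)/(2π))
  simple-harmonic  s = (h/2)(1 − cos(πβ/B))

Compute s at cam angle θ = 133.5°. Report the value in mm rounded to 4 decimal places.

seg 1 [0°–46.5°] uniform, h=8: full span → s += 8 → s = 8.0000
seg 2 [46.5°–159.6°] cycloidal, h=14: θ=133.5° here. β=87, B=113.1. 14·(0.7692 − sin(2π·0.7692)/(2π)) = 12.9812 → s = 20.9812

20.9812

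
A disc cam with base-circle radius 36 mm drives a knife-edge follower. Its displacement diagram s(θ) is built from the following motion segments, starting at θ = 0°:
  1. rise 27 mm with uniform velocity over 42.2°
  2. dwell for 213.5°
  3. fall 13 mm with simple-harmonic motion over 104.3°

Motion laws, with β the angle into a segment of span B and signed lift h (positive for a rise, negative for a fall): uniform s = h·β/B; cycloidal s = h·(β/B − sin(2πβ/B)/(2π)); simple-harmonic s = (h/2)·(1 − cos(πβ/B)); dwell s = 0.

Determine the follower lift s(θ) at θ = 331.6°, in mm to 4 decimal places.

seg 1 [0°–42.2°] uniform, h=27: full span → s += 27 → s = 27.0000
seg 2 [42.2°–255.7°] dwell: s stays 27.0000
seg 3 [255.7°–360°] simple-harmonic, h=-13: θ=331.6° here. β=75.9, B=104.3. -13/2·(1 − cos(π·0.7277)) = -10.7633 → s = 16.2367

16.2367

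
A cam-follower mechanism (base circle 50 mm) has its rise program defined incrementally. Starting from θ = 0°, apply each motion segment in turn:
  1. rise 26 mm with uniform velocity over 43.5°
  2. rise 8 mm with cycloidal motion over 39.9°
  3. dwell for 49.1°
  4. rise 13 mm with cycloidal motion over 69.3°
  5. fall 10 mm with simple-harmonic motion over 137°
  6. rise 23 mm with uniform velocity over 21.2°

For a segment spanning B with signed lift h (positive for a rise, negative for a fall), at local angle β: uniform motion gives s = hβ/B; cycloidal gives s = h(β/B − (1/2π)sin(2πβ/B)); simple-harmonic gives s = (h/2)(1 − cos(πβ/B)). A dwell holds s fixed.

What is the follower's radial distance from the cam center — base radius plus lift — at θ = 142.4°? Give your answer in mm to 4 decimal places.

seg 1 [0°–43.5°] uniform, h=26: full span → s += 26 → s = 26.0000
seg 2 [43.5°–83.4°] cycloidal, h=8: full span → s += 8 → s = 34.0000
seg 3 [83.4°–132.5°] dwell: s stays 34.0000
seg 4 [132.5°–201.8°] cycloidal, h=13: θ=142.4° here. β=9.9, B=69.3. 13·(0.1429 − sin(2π·0.1429)/(2π)) = 0.2395 → s = 34.2395
radial distance = base radius + s = 50 + 34.2395 = 84.2395

84.2395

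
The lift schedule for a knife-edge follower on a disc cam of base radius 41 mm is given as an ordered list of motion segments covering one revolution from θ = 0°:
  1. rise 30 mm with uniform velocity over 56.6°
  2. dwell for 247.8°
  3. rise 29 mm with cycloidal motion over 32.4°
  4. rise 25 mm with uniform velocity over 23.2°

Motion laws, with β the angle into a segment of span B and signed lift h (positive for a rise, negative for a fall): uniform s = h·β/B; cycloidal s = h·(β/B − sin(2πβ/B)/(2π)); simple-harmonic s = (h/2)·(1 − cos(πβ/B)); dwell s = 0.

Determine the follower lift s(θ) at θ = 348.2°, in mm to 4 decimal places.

seg 1 [0°–56.6°] uniform, h=30: full span → s += 30 → s = 30.0000
seg 2 [56.6°–304.4°] dwell: s stays 30.0000
seg 3 [304.4°–336.8°] cycloidal, h=29: full span → s += 29 → s = 59.0000
seg 4 [336.8°–360°] uniform, h=25: θ=348.2° here. β=11.4, B=23.2. 25·11.4/23.2 = 12.2845 → s = 71.2845

71.2845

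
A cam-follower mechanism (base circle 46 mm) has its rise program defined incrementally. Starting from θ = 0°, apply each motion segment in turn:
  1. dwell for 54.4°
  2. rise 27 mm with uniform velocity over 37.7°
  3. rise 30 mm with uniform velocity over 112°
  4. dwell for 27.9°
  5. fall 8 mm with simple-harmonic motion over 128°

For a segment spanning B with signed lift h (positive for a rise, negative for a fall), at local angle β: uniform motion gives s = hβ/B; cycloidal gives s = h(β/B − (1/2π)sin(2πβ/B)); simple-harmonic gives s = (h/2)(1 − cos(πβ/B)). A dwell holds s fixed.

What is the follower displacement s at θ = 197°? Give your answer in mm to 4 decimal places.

seg 1 [0°–54.4°] dwell: s stays 0.0000
seg 2 [54.4°–92.1°] uniform, h=27: full span → s += 27 → s = 27.0000
seg 3 [92.1°–204.1°] uniform, h=30: θ=197° here. β=104.9, B=112. 30·104.9/112 = 28.0982 → s = 55.0982

55.0982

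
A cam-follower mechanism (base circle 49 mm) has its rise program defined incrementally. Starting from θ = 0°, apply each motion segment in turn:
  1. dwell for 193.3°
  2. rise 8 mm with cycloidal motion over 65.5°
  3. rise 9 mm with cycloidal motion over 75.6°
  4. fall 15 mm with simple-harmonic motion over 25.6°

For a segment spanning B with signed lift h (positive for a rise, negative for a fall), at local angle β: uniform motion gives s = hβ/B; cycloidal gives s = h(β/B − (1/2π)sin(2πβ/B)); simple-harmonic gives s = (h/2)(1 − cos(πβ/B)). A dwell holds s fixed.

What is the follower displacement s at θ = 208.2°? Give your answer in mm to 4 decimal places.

seg 1 [0°–193.3°] dwell: s stays 0.0000
seg 2 [193.3°–258.8°] cycloidal, h=8: θ=208.2° here. β=14.9, B=65.5. 8·(0.2275 − sin(2π·0.2275)/(2π)) = 0.5593 → s = 0.5593

0.5593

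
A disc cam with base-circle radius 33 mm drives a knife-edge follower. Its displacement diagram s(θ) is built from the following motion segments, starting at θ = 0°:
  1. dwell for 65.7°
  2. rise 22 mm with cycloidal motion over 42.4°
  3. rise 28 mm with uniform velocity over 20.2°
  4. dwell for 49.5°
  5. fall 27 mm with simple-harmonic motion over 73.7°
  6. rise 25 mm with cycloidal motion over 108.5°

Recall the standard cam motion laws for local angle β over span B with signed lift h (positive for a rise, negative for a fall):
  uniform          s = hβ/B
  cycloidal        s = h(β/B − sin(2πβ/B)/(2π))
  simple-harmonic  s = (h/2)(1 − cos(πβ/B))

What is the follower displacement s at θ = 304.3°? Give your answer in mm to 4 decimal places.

seg 1 [0°–65.7°] dwell: s stays 0.0000
seg 2 [65.7°–108.1°] cycloidal, h=22: full span → s += 22 → s = 22.0000
seg 3 [108.1°–128.3°] uniform, h=28: full span → s += 28 → s = 50.0000
seg 4 [128.3°–177.8°] dwell: s stays 50.0000
seg 5 [177.8°–251.5°] simple-harmonic, h=-27: full span → s += -27 → s = 23.0000
seg 6 [251.5°–360°] cycloidal, h=25: θ=304.3° here. β=52.8, B=108.5. 25·(0.4866 − sin(2π·0.4866)/(2π)) = 11.8322 → s = 34.8322

34.8322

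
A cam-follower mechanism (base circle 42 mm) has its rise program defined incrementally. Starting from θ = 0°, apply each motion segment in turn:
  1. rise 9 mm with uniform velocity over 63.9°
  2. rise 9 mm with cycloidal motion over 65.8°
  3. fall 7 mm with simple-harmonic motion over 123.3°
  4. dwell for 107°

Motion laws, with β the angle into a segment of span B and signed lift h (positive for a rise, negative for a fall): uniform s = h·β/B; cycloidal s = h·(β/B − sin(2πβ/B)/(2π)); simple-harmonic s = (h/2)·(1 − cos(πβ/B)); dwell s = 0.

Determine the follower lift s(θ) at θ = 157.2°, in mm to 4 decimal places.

seg 1 [0°–63.9°] uniform, h=9: full span → s += 9 → s = 9.0000
seg 2 [63.9°–129.7°] cycloidal, h=9: full span → s += 9 → s = 18.0000
seg 3 [129.7°–253°] simple-harmonic, h=-7: θ=157.2° here. β=27.5, B=123.3. -7/2·(1 − cos(π·0.2230)) = -0.8246 → s = 17.1754

17.1754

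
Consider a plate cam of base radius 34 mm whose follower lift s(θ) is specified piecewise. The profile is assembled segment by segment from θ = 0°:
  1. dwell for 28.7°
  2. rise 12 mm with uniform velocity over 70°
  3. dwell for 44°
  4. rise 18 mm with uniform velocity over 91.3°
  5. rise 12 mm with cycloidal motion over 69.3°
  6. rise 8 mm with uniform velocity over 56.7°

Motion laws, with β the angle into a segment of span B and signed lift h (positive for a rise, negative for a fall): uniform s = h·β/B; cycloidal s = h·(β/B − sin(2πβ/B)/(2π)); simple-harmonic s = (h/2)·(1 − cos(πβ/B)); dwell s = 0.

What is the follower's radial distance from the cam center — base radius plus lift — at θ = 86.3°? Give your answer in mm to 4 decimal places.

seg 1 [0°–28.7°] dwell: s stays 0.0000
seg 2 [28.7°–98.7°] uniform, h=12: θ=86.3° here. β=57.6, B=70. 12·57.6/70 = 9.8743 → s = 9.8743
radial distance = base radius + s = 34 + 9.8743 = 43.8743

43.8743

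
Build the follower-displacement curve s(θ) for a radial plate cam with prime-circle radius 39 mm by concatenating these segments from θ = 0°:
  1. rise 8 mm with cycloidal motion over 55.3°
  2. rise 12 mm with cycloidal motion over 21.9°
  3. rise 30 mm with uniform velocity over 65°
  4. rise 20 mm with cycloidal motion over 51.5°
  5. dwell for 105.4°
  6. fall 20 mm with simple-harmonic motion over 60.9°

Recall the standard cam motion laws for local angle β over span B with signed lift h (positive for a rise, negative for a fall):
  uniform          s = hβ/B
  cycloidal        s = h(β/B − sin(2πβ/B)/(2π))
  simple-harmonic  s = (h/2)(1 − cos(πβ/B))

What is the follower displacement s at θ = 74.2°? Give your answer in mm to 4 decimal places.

seg 1 [0°–55.3°] cycloidal, h=8: full span → s += 8 → s = 8.0000
seg 2 [55.3°–77.2°] cycloidal, h=12: θ=74.2° here. β=18.9, B=21.9. 12·(0.8630 − sin(2π·0.8630)/(2π)) = 11.8044 → s = 19.8044

19.8044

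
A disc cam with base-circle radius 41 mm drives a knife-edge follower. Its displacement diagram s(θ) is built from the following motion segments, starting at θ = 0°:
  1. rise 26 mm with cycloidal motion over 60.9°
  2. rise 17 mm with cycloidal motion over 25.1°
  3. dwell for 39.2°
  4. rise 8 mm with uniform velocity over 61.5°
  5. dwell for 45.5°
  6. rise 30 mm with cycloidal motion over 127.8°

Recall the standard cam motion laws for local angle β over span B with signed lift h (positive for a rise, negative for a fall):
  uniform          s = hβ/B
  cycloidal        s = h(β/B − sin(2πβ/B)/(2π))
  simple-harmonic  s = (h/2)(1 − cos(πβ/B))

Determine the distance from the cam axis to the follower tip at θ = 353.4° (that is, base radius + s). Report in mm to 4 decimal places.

seg 1 [0°–60.9°] cycloidal, h=26: full span → s += 26 → s = 26.0000
seg 2 [60.9°–86°] cycloidal, h=17: full span → s += 17 → s = 43.0000
seg 3 [86°–125.2°] dwell: s stays 43.0000
seg 4 [125.2°–186.7°] uniform, h=8: full span → s += 8 → s = 51.0000
seg 5 [186.7°–232.2°] dwell: s stays 51.0000
seg 6 [232.2°–360°] cycloidal, h=30: θ=353.4° here. β=121.2, B=127.8. 30·(0.9484 − sin(2π·0.9484)/(2π)) = 29.9730 → s = 80.9730
radial distance = base radius + s = 41 + 80.9730 = 121.9730

121.9730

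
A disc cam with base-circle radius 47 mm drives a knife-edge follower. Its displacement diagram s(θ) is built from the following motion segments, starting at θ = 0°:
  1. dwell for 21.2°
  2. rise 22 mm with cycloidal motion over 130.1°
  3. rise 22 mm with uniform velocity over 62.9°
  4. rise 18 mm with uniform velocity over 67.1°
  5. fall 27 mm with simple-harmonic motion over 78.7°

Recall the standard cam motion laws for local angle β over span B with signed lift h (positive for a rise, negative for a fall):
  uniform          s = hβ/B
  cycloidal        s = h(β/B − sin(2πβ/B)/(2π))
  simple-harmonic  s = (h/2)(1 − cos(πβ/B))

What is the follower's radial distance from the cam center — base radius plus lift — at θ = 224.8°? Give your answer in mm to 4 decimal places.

seg 1 [0°–21.2°] dwell: s stays 0.0000
seg 2 [21.2°–151.3°] cycloidal, h=22: full span → s += 22 → s = 22.0000
seg 3 [151.3°–214.2°] uniform, h=22: full span → s += 22 → s = 44.0000
seg 4 [214.2°–281.3°] uniform, h=18: θ=224.8° here. β=10.6, B=67.1. 18·10.6/67.1 = 2.8435 → s = 46.8435
radial distance = base radius + s = 47 + 46.8435 = 93.8435

93.8435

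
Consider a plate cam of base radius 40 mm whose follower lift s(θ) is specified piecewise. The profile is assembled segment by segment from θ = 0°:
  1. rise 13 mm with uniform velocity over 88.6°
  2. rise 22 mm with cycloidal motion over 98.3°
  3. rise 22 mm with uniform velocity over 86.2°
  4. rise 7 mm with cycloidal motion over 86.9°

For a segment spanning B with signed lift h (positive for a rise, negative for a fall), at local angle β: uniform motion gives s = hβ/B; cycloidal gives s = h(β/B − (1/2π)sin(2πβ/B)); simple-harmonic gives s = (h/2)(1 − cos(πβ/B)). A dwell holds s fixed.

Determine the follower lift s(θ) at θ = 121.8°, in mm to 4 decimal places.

seg 1 [0°–88.6°] uniform, h=13: full span → s += 13 → s = 13.0000
seg 2 [88.6°–186.9°] cycloidal, h=22: θ=121.8° here. β=33.2, B=98.3. 22·(0.3377 − sin(2π·0.3377)/(2π)) = 4.4477 → s = 17.4477

17.4477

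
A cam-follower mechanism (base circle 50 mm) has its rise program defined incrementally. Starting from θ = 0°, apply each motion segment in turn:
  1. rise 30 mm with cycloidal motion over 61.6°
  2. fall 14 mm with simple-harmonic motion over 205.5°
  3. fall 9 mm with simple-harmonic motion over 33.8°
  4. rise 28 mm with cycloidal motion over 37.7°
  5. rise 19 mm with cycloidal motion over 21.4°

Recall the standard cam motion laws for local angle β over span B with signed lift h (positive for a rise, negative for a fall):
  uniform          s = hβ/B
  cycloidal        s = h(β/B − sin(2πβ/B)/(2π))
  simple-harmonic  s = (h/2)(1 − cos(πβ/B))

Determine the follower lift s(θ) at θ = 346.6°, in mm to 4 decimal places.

seg 1 [0°–61.6°] cycloidal, h=30: full span → s += 30 → s = 30.0000
seg 2 [61.6°–267.1°] simple-harmonic, h=-14: full span → s += -14 → s = 16.0000
seg 3 [267.1°–300.9°] simple-harmonic, h=-9: full span → s += -9 → s = 7.0000
seg 4 [300.9°–338.6°] cycloidal, h=28: full span → s += 28 → s = 35.0000
seg 5 [338.6°–360°] cycloidal, h=19: θ=346.6° here. β=8, B=21.4. 19·(0.3738 − sin(2π·0.3738)/(2π)) = 4.9489 → s = 39.9489

39.9489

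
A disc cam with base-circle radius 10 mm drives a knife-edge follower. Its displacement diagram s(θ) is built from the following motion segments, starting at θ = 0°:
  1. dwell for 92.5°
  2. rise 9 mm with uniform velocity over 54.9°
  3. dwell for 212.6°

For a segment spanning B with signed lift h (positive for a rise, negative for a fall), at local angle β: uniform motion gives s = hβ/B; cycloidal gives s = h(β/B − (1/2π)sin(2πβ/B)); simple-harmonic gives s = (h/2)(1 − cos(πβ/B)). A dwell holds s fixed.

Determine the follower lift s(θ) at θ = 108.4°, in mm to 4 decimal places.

seg 1 [0°–92.5°] dwell: s stays 0.0000
seg 2 [92.5°–147.4°] uniform, h=9: θ=108.4° here. β=15.9, B=54.9. 9·15.9/54.9 = 2.6066 → s = 2.6066

2.6066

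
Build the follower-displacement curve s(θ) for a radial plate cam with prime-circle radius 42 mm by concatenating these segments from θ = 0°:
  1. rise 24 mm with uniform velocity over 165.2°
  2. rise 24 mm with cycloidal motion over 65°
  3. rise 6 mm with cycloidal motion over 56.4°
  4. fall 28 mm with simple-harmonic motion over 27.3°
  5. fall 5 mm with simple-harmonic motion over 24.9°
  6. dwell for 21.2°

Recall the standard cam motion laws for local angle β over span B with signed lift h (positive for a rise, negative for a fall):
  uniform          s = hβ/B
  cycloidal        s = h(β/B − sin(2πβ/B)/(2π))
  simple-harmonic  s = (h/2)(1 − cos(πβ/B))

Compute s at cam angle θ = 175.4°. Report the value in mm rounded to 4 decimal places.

seg 1 [0°–165.2°] uniform, h=24: full span → s += 24 → s = 24.0000
seg 2 [165.2°–230.2°] cycloidal, h=24: θ=175.4° here. β=10.2, B=65. 24·(0.1569 − sin(2π·0.1569)/(2π)) = 0.5812 → s = 24.5812

24.5812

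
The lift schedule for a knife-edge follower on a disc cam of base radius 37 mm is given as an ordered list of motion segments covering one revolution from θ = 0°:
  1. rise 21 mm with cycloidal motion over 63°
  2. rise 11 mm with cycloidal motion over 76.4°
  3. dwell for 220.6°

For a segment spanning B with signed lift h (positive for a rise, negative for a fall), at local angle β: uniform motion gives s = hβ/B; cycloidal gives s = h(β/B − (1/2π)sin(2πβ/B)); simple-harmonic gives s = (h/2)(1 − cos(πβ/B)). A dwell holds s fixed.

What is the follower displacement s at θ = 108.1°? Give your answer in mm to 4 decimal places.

seg 1 [0°–63°] cycloidal, h=21: full span → s += 21 → s = 21.0000
seg 2 [63°–139.4°] cycloidal, h=11: θ=108.1° here. β=45.1, B=76.4. 11·(0.5903 − sin(2π·0.5903)/(2π)) = 7.4344 → s = 28.4344

28.4344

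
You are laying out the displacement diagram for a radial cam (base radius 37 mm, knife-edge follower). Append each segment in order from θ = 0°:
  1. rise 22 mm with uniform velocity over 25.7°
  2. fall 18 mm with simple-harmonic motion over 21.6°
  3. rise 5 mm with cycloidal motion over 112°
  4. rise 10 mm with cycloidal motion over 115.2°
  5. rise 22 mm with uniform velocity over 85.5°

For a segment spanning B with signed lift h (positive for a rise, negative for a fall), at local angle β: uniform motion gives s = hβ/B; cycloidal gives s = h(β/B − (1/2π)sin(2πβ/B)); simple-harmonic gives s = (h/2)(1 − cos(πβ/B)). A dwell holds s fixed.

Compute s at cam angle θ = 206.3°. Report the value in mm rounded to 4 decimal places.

seg 1 [0°–25.7°] uniform, h=22: full span → s += 22 → s = 22.0000
seg 2 [25.7°–47.3°] simple-harmonic, h=-18: full span → s += -18 → s = 4.0000
seg 3 [47.3°–159.3°] cycloidal, h=5: full span → s += 5 → s = 9.0000
seg 4 [159.3°–274.5°] cycloidal, h=10: θ=206.3° here. β=47, B=115.2. 10·(0.4080 − sin(2π·0.4080)/(2π)) = 3.2101 → s = 12.2101

12.2101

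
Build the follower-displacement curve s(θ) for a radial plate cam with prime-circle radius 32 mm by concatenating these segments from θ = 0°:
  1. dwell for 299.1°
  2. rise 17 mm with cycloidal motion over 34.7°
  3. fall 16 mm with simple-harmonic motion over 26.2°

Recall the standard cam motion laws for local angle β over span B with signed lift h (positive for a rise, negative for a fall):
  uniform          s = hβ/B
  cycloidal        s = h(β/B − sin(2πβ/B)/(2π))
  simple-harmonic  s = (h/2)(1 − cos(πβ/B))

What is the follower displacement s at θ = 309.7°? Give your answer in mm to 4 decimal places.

seg 1 [0°–299.1°] dwell: s stays 0.0000
seg 2 [299.1°–333.8°] cycloidal, h=17: θ=309.7° here. β=10.6, B=34.7. 17·(0.3055 − sin(2π·0.3055)/(2π)) = 2.6502 → s = 2.6502

2.6502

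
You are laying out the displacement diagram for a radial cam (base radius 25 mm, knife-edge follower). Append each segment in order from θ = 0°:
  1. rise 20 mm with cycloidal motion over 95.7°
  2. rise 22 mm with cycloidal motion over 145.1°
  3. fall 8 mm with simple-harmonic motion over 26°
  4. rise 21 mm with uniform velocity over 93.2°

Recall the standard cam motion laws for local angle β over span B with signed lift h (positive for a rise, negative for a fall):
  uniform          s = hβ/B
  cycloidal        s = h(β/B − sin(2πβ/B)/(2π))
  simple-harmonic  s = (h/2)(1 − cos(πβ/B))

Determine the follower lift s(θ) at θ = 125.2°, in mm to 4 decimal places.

seg 1 [0°–95.7°] cycloidal, h=20: full span → s += 20 → s = 20.0000
seg 2 [95.7°–240.8°] cycloidal, h=22: θ=125.2° here. β=29.5, B=145.1. 22·(0.2033 − sin(2π·0.2033)/(2π)) = 1.1210 → s = 21.1210

21.1210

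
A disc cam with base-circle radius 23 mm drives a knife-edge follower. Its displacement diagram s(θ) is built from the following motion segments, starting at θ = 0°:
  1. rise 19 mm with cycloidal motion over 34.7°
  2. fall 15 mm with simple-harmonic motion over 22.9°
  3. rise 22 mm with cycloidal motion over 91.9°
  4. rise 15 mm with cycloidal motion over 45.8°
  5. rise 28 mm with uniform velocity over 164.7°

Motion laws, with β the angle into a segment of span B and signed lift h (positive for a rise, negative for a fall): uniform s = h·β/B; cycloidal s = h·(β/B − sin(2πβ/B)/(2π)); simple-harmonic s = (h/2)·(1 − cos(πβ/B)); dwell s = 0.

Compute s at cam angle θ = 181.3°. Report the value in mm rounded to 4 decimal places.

seg 1 [0°–34.7°] cycloidal, h=19: full span → s += 19 → s = 19.0000
seg 2 [34.7°–57.6°] simple-harmonic, h=-15: full span → s += -15 → s = 4.0000
seg 3 [57.6°–149.5°] cycloidal, h=22: full span → s += 22 → s = 26.0000
seg 4 [149.5°–195.3°] cycloidal, h=15: θ=181.3° here. β=31.8, B=45.8. 15·(0.6943 − sin(2π·0.6943)/(2π)) = 12.6576 → s = 38.6576

38.6576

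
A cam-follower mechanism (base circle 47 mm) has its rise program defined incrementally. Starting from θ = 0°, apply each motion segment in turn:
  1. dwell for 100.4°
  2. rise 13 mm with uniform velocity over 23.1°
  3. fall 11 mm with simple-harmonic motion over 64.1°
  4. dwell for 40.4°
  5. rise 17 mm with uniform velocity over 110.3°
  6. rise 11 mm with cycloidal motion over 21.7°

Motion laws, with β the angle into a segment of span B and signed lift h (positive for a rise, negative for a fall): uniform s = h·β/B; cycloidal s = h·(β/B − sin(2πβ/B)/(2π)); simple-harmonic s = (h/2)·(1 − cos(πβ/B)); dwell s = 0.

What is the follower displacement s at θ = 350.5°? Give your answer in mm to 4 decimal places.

seg 1 [0°–100.4°] dwell: s stays 0.0000
seg 2 [100.4°–123.5°] uniform, h=13: full span → s += 13 → s = 13.0000
seg 3 [123.5°–187.6°] simple-harmonic, h=-11: full span → s += -11 → s = 2.0000
seg 4 [187.6°–228°] dwell: s stays 2.0000
seg 5 [228°–338.3°] uniform, h=17: full span → s += 17 → s = 19.0000
seg 6 [338.3°–360°] cycloidal, h=11: θ=350.5° here. β=12.2, B=21.7. 11·(0.5622 − sin(2π·0.5622)/(2π)) = 6.8514 → s = 25.8514

25.8514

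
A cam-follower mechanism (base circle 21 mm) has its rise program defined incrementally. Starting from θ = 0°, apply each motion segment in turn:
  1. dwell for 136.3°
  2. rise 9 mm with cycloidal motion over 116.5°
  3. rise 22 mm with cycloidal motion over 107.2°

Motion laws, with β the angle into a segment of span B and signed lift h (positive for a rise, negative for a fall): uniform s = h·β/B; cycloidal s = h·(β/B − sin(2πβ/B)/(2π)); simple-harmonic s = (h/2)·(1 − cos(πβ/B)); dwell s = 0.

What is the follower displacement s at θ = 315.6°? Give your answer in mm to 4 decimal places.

seg 1 [0°–136.3°] dwell: s stays 0.0000
seg 2 [136.3°–252.8°] cycloidal, h=9: full span → s += 9 → s = 9.0000
seg 3 [252.8°–360°] cycloidal, h=22: θ=315.6° here. β=62.8, B=107.2. 22·(0.5858 − sin(2π·0.5858)/(2π)) = 14.6859 → s = 23.6859

23.6859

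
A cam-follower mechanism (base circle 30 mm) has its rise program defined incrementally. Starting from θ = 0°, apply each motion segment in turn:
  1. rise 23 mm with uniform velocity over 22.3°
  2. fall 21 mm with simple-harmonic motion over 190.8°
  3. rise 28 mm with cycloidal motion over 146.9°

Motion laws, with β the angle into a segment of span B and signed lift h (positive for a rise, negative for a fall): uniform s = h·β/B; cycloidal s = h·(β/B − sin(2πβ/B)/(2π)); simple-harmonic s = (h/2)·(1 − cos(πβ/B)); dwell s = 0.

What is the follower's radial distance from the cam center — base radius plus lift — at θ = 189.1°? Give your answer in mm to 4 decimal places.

seg 1 [0°–22.3°] uniform, h=23: full span → s += 23 → s = 23.0000
seg 2 [22.3°–213.1°] simple-harmonic, h=-21: θ=189.1° here. β=166.8, B=190.8. -21/2·(1 − cos(π·0.8742)) = -20.1908 → s = 2.8092
radial distance = base radius + s = 30 + 2.8092 = 32.8092

32.8092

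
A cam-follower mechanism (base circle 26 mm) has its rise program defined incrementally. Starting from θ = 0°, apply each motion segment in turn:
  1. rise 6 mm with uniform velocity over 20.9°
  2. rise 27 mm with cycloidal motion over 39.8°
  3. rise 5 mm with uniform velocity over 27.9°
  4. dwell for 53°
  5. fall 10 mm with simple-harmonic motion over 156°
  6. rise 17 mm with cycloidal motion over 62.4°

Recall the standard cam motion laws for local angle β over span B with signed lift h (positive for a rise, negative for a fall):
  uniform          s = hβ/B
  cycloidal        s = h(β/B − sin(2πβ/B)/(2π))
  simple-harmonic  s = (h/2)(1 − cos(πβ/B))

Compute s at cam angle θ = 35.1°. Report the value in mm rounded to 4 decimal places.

seg 1 [0°–20.9°] uniform, h=6: full span → s += 6 → s = 6.0000
seg 2 [20.9°–60.7°] cycloidal, h=27: θ=35.1° here. β=14.2, B=39.8. 27·(0.3568 − sin(2π·0.3568)/(2π)) = 6.2675 → s = 12.2675

12.2675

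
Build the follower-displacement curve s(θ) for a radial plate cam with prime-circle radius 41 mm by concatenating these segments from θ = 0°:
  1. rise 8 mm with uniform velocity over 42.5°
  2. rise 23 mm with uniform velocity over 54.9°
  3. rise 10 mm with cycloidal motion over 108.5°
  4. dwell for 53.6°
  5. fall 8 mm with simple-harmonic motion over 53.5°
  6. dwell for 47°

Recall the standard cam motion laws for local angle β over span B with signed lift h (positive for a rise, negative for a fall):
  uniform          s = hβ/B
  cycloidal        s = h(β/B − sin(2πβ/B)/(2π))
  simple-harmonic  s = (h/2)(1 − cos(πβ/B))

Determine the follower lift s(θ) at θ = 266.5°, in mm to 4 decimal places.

seg 1 [0°–42.5°] uniform, h=8: full span → s += 8 → s = 8.0000
seg 2 [42.5°–97.4°] uniform, h=23: full span → s += 23 → s = 31.0000
seg 3 [97.4°–205.9°] cycloidal, h=10: full span → s += 10 → s = 41.0000
seg 4 [205.9°–259.5°] dwell: s stays 41.0000
seg 5 [259.5°–313°] simple-harmonic, h=-8: θ=266.5° here. β=7, B=53.5. -8/2·(1 − cos(π·0.1308)) = -0.3332 → s = 40.6668

40.6668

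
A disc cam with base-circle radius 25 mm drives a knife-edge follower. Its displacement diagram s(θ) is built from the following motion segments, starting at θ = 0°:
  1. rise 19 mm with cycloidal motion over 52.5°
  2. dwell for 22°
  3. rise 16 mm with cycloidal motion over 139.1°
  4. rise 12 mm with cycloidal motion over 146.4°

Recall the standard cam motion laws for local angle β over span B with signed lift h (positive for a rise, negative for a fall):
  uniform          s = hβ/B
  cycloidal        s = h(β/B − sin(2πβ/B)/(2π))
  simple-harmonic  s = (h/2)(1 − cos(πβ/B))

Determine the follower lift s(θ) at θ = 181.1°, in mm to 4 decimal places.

seg 1 [0°–52.5°] cycloidal, h=19: full span → s += 19 → s = 19.0000
seg 2 [52.5°–74.5°] dwell: s stays 19.0000
seg 3 [74.5°–213.6°] cycloidal, h=16: θ=181.1° here. β=106.6, B=139.1. 16·(0.7664 − sin(2π·0.7664)/(2π)) = 14.7947 → s = 33.7947

33.7947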